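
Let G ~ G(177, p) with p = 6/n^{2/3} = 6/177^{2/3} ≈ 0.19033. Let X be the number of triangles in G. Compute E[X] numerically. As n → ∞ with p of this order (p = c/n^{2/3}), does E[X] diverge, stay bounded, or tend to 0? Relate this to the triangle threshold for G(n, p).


Number of potential triangles: C(177, 3) = 908600.
Each occurs with probability p³ ≈ (0.19033)³ ≈ 6.8945705e-03.
By linearity: E[X] = C(177, 3)·p³ ≈ 908600 · 6.8945705e-03 ≈ 6264.40678.
Since α = 2/3 < 1, p = c/n^{2/3} ≫ 1/n is above the triangle threshold p ~ 1/n. Asymptotically E[X] ~ (c³/6)·n^{3(1−α)} = (6³/6)·n^{1} → ∞; triangles are abundant w.h.p.

E[X] ≈ 6264.40678; in regime p = Θ(1/n^{2/3}) E[X] diverges (above the triangle threshold p ~ 1/n).


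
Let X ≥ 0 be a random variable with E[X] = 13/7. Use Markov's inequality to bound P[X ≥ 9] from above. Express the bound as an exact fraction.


μ = E[X] = 13/7, a = 9.
Markov: P[X ≥ 9] ≤ μ/a = (13/7)/9 = 13/63.
Numerically: ≈ 0.206.
(Since a = 9 > μ = 1.857, the bound 13/63 is < 1 and informative.)

P[X ≥ 9] ≤ 13/63 ≈ 0.206.


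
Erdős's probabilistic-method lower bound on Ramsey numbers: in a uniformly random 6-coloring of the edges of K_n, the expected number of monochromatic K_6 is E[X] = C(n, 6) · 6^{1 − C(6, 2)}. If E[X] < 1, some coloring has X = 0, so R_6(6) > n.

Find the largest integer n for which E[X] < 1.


We need C(n, 6) · 6^{1 − 15} < 1, i.e. C(n, 6) < 6^{15 − 1} = 78364164096.
Check values of n near the boundary:
  n = 197: C(197, 6) = 75176946208; 75176946208 < 78364164096? YES
  n = 198: C(198, 6) = 77526225777; 77526225777 < 78364164096? YES
  n = 199: C(199, 6) = 79936367511; 79936367511 < 78364164096? NO
  n = 200: C(200, 6) = 82408626300; 82408626300 < 78364164096? NO
The largest n with C(n, 6) < 78364164096 is n = 198 (where E[X] = 25842075259/26121388032 ≈ 0.989). Hence R_6(6) > 198, i.e. R_6(6) ≥ 199.

Largest n = 198; hence R_6(6) > 198.


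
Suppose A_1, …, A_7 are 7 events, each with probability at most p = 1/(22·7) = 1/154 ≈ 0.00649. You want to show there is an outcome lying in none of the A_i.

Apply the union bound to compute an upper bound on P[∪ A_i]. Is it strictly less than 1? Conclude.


Union bound: P[∪_{i=1}^{7} A_i] ≤ Σ_i P[A_i] ≤ 7·p = 7·(1/154) = 1/22.
Numerically: 1/22 ≈ 0.04545.
Is 1/22 < 1? YES.
Since P[∪ A_i] ≤ 1/22 < 1, the complement has P[∩ A_i^c] ≥ 1 − 1/22 = 21/22 > 0, so some outcome avoids every A_i.

7·p = 1/22 ≈ 0.04545; existence CERTIFIED by the union bound.


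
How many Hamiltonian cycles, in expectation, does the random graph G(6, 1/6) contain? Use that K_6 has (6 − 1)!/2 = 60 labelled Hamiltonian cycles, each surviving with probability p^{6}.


K_6 has (6 − 1)!/2 = 60 labelled Hamiltonian cycles.
For each such Hamiltonian cycle H, let X_H = 1 if all 6 edges of H are present in G. Then P[X_H = 1] = p^{6} = (1/6)^{6} = 1/46656.
By linearity: E[X] = Σ_H E[X_H] = 60 · p^{6} = 60 · 1/46656 = 5/3888.
Numerically: E[X] ≈ 0.00129.

E[X] = 60 · (1/6)^{6} = 5/3888 ≈ 0.00129.


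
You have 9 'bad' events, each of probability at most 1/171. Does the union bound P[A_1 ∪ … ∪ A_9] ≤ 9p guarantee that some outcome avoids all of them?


Union bound: P[∪_{i=1}^{9} A_i] ≤ Σ_i P[A_i] ≤ 9·p = 9·(1/171) = 1/19.
Numerically: 1/19 ≈ 0.0526.
Is 1/19 < 1? YES.
Since P[∪ A_i] ≤ 1/19 < 1, the complement has P[∩ A_i^c] ≥ 1 − 1/19 = 18/19 > 0, so some outcome avoids every A_i.

9·p = 1/19 ≈ 0.0526; existence CERTIFIED by the union bound.


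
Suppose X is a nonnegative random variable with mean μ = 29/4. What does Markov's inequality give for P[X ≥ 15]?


μ = E[X] = 29/4, a = 15.
Markov: P[X ≥ 15] ≤ μ/a = (29/4)/15 = 29/60.
Numerically: ≈ 0.48333.
(Since a = 15 > μ = 7.25000, the bound 29/60 is < 1 and informative.)

P[X ≥ 15] ≤ 29/60 ≈ 0.48333.


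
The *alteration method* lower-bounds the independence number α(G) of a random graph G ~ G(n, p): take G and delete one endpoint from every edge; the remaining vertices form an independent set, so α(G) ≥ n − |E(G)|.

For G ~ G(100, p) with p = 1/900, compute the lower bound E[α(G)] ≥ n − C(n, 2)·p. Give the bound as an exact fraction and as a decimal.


E[|E(G)|] = C(100, 2)·p = 4950 · (1/900) = 11/2.
E[α(G)] ≥ n − E[|E(G)|] = 100 − 11/2 = 189/2.
Numerically: ≈ 94.500000.
(This is only a lower bound; the true E[α(G)] may be larger.)

E[α(G)] ≥ 189/2 ≈ 94.500000.


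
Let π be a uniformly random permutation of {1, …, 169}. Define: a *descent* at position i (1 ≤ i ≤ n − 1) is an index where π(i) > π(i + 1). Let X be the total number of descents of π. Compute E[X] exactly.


Write X = Σ X_I over i = 1, …, 168, with X_I the indicator of one descent.
There are 168 indicators.
For each fixed i, the pair (π(i), π(i+1)) is a uniformly random ordered pair of distinct values from {1, …, 169}; by symmetry P[π(i) > π(i+1)] = 1/2.
By linearity: E[X] = 168 · (1/2) = (169 − 1) · (1/2) = 84 ≈ 84.0000.

E[X] = 84 = 84.0000.


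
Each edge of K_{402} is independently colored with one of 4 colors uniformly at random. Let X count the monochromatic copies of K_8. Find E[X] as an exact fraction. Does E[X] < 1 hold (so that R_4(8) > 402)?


E[X] = C(402, 8) · 4^{1 − 28} = 15770615726749950 · 4^{−27} = 15770615726749950/18014398509481984.
As a reduced fraction: E[X] = 7885307863374975/9007199254740992 ≈ 0.875.
Is E[X] < 1? YES.
Since E[X] < 1, there exists a 4-coloring of K_{402} with no monochromatic K_8; hence R_4(8) > 402.

E[X] = 7885307863374975/9007199254740992 ≈ 0.875; E[X] < 1, so R_4(8) > 402.


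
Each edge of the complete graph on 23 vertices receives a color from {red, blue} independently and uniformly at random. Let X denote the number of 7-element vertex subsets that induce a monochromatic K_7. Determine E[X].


Let X = Σ_S X_S over the C(23, 7) = 245157 subsets S of size 7, where X_S = 1 if the K_7 on S is monochromatic.
For a fixed S, the K_7 on S has C(7, 2) = 21 edges. P[all 21 edges red] = (1/2)^21, and likewise for blue, so P[monochromatic] = 2·(1/2)^21 = 2^{1 − 21} = 1/1048576.
Summing: E[X] = C(23, 7) · 2^{1 − 21} = 245157 · 1/1048576 = 245157/1048576.
Numerically: E[X] ≈ 0.2338.

E[X] = C(23,7)·2^(1−C(7,2)) = 245157/1048576 ≈ 0.2338.


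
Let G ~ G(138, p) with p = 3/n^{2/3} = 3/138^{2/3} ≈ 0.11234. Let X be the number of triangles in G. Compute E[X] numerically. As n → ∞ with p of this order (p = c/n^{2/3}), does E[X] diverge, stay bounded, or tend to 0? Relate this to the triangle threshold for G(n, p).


Number of potential triangles: C(138, 3) = 428536.
Each occurs with probability p³ ≈ (0.11234)³ ≈ 1.41776938e-03.
By linearity: E[X] = C(138, 3)·p³ ≈ 428536 · 1.41776938e-03 ≈ 607.565217.
Since α = 2/3 < 1, p = c/n^{2/3} ≫ 1/n is above the triangle threshold p ~ 1/n. Asymptotically E[X] ~ (c³/6)·n^{3(1−α)} = (3³/6)·n^{1} → ∞; triangles are abundant w.h.p.

E[X] ≈ 607.565217; in regime p = Θ(1/n^{2/3}) E[X] diverges (above the triangle threshold p ~ 1/n).


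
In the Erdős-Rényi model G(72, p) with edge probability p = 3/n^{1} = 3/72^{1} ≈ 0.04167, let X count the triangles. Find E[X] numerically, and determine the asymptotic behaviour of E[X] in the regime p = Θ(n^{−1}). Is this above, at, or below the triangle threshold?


Number of potential triangles: C(72, 3) = 59640.
Each occurs with probability p³ ≈ (0.04167)³ ≈ 7.233796e-05.
By linearity: E[X] = C(72, 3)·p³ ≈ 59640 · 7.233796e-05 ≈ 4.3142.
Here α = 1, so p = 3/n is exactly at the triangle threshold p ~ 1/n. Asymptotically E[X] → c³/6 = 3³/6 = 9/2 ≈ 4.5000, a bounded constant. In this regime the triangle count is asymptotically Poisson(c³/6).

E[X] ≈ 4.3142; in regime p = Θ(1/n^{1}) E[X] stays bounded (at the triangle threshold p ~ 1/n).


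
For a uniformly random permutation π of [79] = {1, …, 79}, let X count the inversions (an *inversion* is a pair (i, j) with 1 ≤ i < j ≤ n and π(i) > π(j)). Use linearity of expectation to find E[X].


Write X = Σ X_I over the C(79, 2) = 3081 pairs i < j, with X_I the indicator of one inversion.
There are 3081 indicators.
For each fixed pair i < j, the values π(i) and π(j) are two distinct elements of {1, …, 79} in uniformly random order; by symmetry P[π(i) > π(j)] = 1/2.
By linearity: E[X] = 3081 · (1/2) = C(79, 2) · (1/2) = 3081/2 = 3081/2 ≈ 1540.500.

E[X] = 3081/2 = 1540.500.


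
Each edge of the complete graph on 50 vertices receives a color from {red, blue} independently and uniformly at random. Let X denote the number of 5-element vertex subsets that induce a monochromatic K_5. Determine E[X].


Let X = Σ_S X_S over the C(50, 5) = 2118760 subsets S of size 5, where X_S = 1 if the K_5 on S is monochromatic.
For a fixed S, the K_5 on S has C(5, 2) = 10 edges. P[all 10 edges red] = (1/2)^10, and likewise for blue, so P[monochromatic] = 2·(1/2)^10 = 2^{1 − 10} = 1/512.
By linearity: E[X] = C(50, 5) · 2^{1 − 10} = 2118760 · 1/512 = 264845/64.
Numerically: E[X] ≈ 4138.203125.

E[X] = C(50,5)·2^(1−C(5,2)) = 264845/64 ≈ 4138.203125.


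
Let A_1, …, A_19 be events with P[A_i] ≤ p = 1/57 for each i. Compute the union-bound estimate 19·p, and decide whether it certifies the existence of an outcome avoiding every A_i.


Union bound: P[∪_{i=1}^{19} A_i] ≤ Σ_i P[A_i] ≤ 19·p = 19·(1/57) = 1/3.
Numerically: 1/3 ≈ 0.3333.
Is 1/3 < 1? YES.
Since P[∪ A_i] ≤ 1/3 < 1, the complement has P[∩ A_i^c] ≥ 1 − 1/3 = 2/3 > 0, so some outcome avoids every A_i.

19·p = 1/3 ≈ 0.3333; existence CERTIFIED by the union bound.


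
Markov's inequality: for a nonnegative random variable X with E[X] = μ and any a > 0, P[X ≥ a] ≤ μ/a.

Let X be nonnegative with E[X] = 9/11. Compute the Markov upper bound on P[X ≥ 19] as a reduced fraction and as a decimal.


μ = E[X] = 9/11, a = 19.
Markov: P[X ≥ 19] ≤ μ/a = (9/11)/19 = 9/209.
Numerically: ≈ 0.0431.
(Since a = 19 > μ = 0.8182, the bound 9/209 is < 1 and informative.)

P[X ≥ 19] ≤ 9/209 ≈ 0.0431.


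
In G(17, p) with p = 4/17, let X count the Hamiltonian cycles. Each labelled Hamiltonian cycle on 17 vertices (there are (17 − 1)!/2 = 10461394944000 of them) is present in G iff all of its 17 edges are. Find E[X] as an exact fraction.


K_17 has (17 − 1)!/2 = 10461394944000 labelled Hamiltonian cycles.
For each such Hamiltonian cycle H, let X_H = 1 if all 17 edges of H are present in G. Then P[X_H = 1] = p^{17} = (4/17)^{17} = 17179869184/827240261886336764177.
By linearity of expectation: E[X] = Σ_H E[X_H] = 10461394944000 · p^{17} = 10461394944000 · 17179869184/827240261886336764177 = 179725396620079005696000/827240261886336764177.
Numerically: E[X] ≈ 217.3.

E[X] = 10461394944000 · (4/17)^{17} = 179725396620079005696000/827240261886336764177 ≈ 217.3.


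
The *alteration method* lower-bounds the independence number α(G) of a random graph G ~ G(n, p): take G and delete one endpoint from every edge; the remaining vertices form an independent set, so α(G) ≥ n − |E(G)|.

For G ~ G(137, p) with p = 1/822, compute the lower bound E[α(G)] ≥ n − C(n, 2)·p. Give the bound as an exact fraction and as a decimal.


E[|E(G)|] = C(137, 2)·p = 9316 · (1/822) = 34/3.
E[α(G)] ≥ n − E[|E(G)|] = 137 − 34/3 = 377/3.
Numerically: ≈ 125.667.
(This is only a lower bound; the true E[α(G)] may be larger.)

E[α(G)] ≥ 377/3 ≈ 125.667.


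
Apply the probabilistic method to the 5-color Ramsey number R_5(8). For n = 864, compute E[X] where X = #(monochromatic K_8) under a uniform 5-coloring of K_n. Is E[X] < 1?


E[X] = C(864, 8) · 5^{1 − 28} = 7455455062926006708 · 5^{−27} = 7455455062926006708/7450580596923828125.
As a reduced fraction: E[X] = 7455455062926006708/7450580596923828125 ≈ 1.000654.
Is E[X] < 1? NO.
Since E[X] ≥ 1, the first-moment bound is inconclusive at n = 864; it does NOT by itself certify R_5(8) > 864.

E[X] = 7455455062926006708/7450580596923828125 ≈ 1.000654; E[X] ≥ 1; first-moment method inconclusive here.


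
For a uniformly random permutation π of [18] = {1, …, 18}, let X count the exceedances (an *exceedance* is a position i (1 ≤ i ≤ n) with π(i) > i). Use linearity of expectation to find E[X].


Write X = Σ_{i=1}^{18} X_i, where X_i = 1_{π(i) > i}.
For each fixed i, π(i) is uniform over {1, …, 18} (marginal of a uniform permutation), so P[π(i) > i] = (n − i)/n. Summing: Σ_{i=1}^{18} (n − i)/n = (0 + 1 + … + 17)/18 = 18(18 − 1)/(2·18) = (18 − 1)/2.
Hence E[X] = Σ_{i=1}^{18} (18 − i)/18 = 17/2 ≈ 8.500.

E[X] = 17/2 = 8.500.


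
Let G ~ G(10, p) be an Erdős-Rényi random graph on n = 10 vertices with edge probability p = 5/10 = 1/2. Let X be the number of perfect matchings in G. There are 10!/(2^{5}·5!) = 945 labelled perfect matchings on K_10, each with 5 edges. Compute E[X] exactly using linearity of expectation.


K_10 has 10!/(2^{5}·5!) = 945 labelled perfect matchings.
For each such perfect matching H, let X_H = 1 if all 5 edges of H are present in G. Then P[X_H = 1] = p^{5} = (1/2)^{5} = 1/32.
By linearity: E[X] = Σ_H E[X_H] = 945 · p^{5} = 945 · 1/32 = 945/32.
Numerically: E[X] ≈ 29.53.

E[X] = 945 · (1/2)^{5} = 945/32 ≈ 29.53.


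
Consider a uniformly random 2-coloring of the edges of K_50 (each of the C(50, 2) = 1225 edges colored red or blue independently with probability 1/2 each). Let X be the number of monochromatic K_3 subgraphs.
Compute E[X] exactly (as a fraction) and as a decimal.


Let X = Σ_S X_S over the C(50, 3) = 19600 subsets S of size 3, where X_S = 1 if the K_3 on S is monochromatic.
For a fixed S, the K_3 on S has C(3, 2) = 3 edges. P[all 3 edges red] = (1/2)^3, and likewise for blue, so P[monochromatic] = 2·(1/2)^3 = 2^{1 − 3} = 1/4.
Summing: E[X] = C(50, 3) · 2^{1 − 3} = 19600 · 1/4 = 4900.
Numerically: E[X] ≈ 4900.000000.

E[X] = C(50,3)·2^(1−C(3,2)) = 4900 ≈ 4900.000000.


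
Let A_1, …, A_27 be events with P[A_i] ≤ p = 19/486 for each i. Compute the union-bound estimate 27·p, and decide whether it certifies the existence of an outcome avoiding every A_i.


Union bound: P[∪_{i=1}^{27} A_i] ≤ Σ_i P[A_i] ≤ 27·p = 27·(19/486) = 19/18.
Numerically: 19/18 ≈ 1.0555556.
Is 19/18 < 1? NO.
Since the bound 19/18 is ≥ 1, the union bound is uninformative here; it does NOT by itself certify existence.

27·p = 19/18 ≈ 1.0555556; existence NOT certified by the union bound.


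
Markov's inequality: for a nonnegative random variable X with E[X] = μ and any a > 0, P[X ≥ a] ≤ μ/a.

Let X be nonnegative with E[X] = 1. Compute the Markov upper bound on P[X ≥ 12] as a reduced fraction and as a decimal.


μ = E[X] = 1, a = 12.
Markov: P[X ≥ 12] ≤ μ/a = (1)/12 = 1/12.
Numerically: ≈ 0.083333.
(Since a = 12 > μ = 1.000000, the bound 1/12 is < 1 and informative.)

P[X ≥ 12] ≤ 1/12 ≈ 0.083333.


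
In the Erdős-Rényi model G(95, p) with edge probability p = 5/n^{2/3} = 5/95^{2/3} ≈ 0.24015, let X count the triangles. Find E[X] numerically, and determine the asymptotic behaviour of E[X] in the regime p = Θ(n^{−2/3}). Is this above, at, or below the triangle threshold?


Number of potential triangles: C(95, 3) = 138415.
Each occurs with probability p³ ≈ (0.24015)³ ≈ 1.3850416e-02.
By linearity: E[X] = C(95, 3)·p³ ≈ 138415 · 1.3850416e-02 ≈ 1917.10526.
Since α = 2/3 < 1, p = c/n^{2/3} ≫ 1/n is above the triangle threshold p ~ 1/n. Asymptotically E[X] ~ (c³/6)·n^{3(1−α)} = (5³/6)·n^{1} → ∞; triangles are abundant w.h.p.

E[X] ≈ 1917.10526; in regime p = Θ(1/n^{2/3}) E[X] diverges (above the triangle threshold p ~ 1/n).


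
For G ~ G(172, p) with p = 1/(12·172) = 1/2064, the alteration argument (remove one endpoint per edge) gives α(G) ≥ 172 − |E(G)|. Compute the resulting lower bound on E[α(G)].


E[|E(G)|] = C(172, 2)·p = 14706 · (1/2064) = 57/8.
E[α(G)] ≥ n − E[|E(G)|] = 172 − 57/8 = 1319/8.
Numerically: ≈ 164.875.
(This is only a lower bound; the true E[α(G)] may be larger.)

E[α(G)] ≥ 1319/8 ≈ 164.875.


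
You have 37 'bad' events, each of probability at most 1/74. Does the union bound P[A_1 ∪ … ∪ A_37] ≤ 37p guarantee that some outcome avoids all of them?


Union bound: P[∪_{i=1}^{37} A_i] ≤ Σ_i P[A_i] ≤ 37·p = 37·(1/74) = 1/2.
Numerically: 1/2 ≈ 0.5000000.
Is 1/2 < 1? YES.
Since P[∪ A_i] ≤ 1/2 < 1, the complement has P[∩ A_i^c] ≥ 1 − 1/2 = 1/2 > 0, so some outcome avoids every A_i.

37·p = 1/2 ≈ 0.5000000; existence CERTIFIED by the union bound.


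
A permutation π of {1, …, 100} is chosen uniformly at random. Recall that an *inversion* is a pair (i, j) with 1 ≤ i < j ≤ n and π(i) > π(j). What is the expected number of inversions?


Write X = Σ X_I over the C(100, 2) = 4950 pairs i < j, with X_I the indicator of one inversion.
There are 4950 indicators.
For each fixed pair i < j, the values π(i) and π(j) are two distinct elements of {1, …, 100} in uniformly random order; by symmetry P[π(i) > π(j)] = 1/2.
By linearity: E[X] = 4950 · (1/2) = C(100, 2) · (1/2) = 4950/2 = 2475 ≈ 2475.000000.

E[X] = 2475 = 2475.000000.


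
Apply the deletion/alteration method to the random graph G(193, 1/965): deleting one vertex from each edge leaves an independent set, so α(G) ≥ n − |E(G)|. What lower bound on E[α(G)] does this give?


E[|E(G)|] = C(193, 2)·p = 18528 · (1/965) = 96/5.
E[α(G)] ≥ n − E[|E(G)|] = 193 − 96/5 = 869/5.
Numerically: ≈ 173.80000.
(This is only a lower bound; the true E[α(G)] may be larger.)

E[α(G)] ≥ 869/5 ≈ 173.80000.


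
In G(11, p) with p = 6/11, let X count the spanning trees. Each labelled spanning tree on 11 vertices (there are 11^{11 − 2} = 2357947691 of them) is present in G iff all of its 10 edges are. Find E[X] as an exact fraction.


K_11 has 11^{11 − 2} = 2357947691 labelled spanning trees.
For each such spanning tree H, let X_H = 1 if all 10 edges of H are present in G. Then P[X_H = 1] = p^{10} = (6/11)^{10} = 60466176/25937424601.
Summing the indicators: E[X] = Σ_H E[X_H] = 2357947691 · p^{10} = 2357947691 · 60466176/25937424601 = 60466176/11.
Numerically: E[X] ≈ 5.49693e+06.

E[X] = 2357947691 · (6/11)^{10} = 60466176/11 ≈ 5.49693e+06.


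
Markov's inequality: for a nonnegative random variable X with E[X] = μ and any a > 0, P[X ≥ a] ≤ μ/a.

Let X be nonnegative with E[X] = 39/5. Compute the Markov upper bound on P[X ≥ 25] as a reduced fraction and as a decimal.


μ = E[X] = 39/5, a = 25.
Markov: P[X ≥ 25] ≤ μ/a = (39/5)/25 = 39/125.
Numerically: ≈ 0.312000.
(Since a = 25 > μ = 7.800000, the bound 39/125 is < 1 and informative.)

P[X ≥ 25] ≤ 39/125 ≈ 0.312000.


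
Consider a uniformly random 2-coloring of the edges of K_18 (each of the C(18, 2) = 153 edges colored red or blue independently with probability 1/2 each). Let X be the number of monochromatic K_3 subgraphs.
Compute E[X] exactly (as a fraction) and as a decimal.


Let X = Σ_S X_S over the C(18, 3) = 816 subsets S of size 3, where X_S = 1 if the K_3 on S is monochromatic.
For a fixed S, the K_3 on S has C(3, 2) = 3 edges. P[all 3 edges red] = (1/2)^3, and likewise for blue, so P[monochromatic] = 2·(1/2)^3 = 2^{1 − 3} = 1/4.
Summing: E[X] = C(18, 3) · 2^{1 − 3} = 816 · 1/4 = 204.
Numerically: E[X] ≈ 204.000000.

E[X] = C(18,3)·2^(1−C(3,2)) = 204 ≈ 204.000000.


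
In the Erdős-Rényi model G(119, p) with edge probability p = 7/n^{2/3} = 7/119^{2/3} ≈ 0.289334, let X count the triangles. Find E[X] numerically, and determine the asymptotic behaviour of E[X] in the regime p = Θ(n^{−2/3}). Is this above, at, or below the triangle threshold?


Number of potential triangles: C(119, 3) = 273819.
Each occurs with probability p³ ≈ (0.289334)³ ≈ 2.42214533e-02.
By linearity: E[X] = C(119, 3)·p³ ≈ 273819 · 2.42214533e-02 ≈ 6632.294118.
Since α = 2/3 < 1, p = c/n^{2/3} ≫ 1/n is above the triangle threshold p ~ 1/n. Asymptotically E[X] ~ (c³/6)·n^{3(1−α)} = (7³/6)·n^{1} → ∞; triangles are abundant w.h.p.

E[X] ≈ 6632.294118; in regime p = Θ(1/n^{2/3}) E[X] diverges (above the triangle threshold p ~ 1/n).


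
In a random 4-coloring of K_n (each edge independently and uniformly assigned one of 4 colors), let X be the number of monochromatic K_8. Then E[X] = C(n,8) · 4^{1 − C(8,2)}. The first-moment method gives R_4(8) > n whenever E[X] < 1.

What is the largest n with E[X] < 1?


We need C(n, 8) · 4^{1 − 28} < 1, i.e. C(n, 8) < 4^{28 − 1} = 18014398509481984.
Check values of n near the boundary:
  n = 406: C(406, 8) = 17082453897995850; 17082453897995850 < 18014398509481984? YES
  n = 407: C(407, 8) = 17424959239309050; 17424959239309050 < 18014398509481984? YES
  n = 408: C(408, 8) = 17773458424095231; 17773458424095231 < 18014398509481984? YES
  n = 409: C(409, 8) = 18128041135797879; 18128041135797879 < 18014398509481984? NO
The largest n with C(n, 8) < 18014398509481984 is n = 408 (where E[X] = 17773458424095231/18014398509481984 ≈ 0.986625). Hence R_4(8) > 408, i.e. R_4(8) ≥ 409.

Largest n = 408; hence R_4(8) > 408.


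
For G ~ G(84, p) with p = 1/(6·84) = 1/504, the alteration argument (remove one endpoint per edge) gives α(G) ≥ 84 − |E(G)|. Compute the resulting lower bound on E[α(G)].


E[|E(G)|] = C(84, 2)·p = 3486 · (1/504) = 83/12.
E[α(G)] ≥ n − E[|E(G)|] = 84 − 83/12 = 925/12.
Numerically: ≈ 77.083333.
(This is only a lower bound; the true E[α(G)] may be larger.)

E[α(G)] ≥ 925/12 ≈ 77.083333.


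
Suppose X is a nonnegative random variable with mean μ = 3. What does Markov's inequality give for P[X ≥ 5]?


μ = E[X] = 3, a = 5.
Markov: P[X ≥ 5] ≤ μ/a = (3)/5 = 3/5.
Numerically: ≈ 0.600000.
(Since a = 5 > μ = 3.000000, the bound 3/5 is < 1 and informative.)

P[X ≥ 5] ≤ 3/5 ≈ 0.600000.


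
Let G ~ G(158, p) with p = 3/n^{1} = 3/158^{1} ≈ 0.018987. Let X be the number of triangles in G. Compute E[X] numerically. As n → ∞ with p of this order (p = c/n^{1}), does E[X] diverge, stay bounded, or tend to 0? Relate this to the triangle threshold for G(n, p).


Number of potential triangles: C(158, 3) = 644956.
Each occurs with probability p³ ≈ (0.018987)³ ≈ 6.8453003e-06.
By linearity: E[X] = C(158, 3)·p³ ≈ 644956 · 6.8453003e-06 ≈ 4.41492.
Here α = 1, so p = 3/n is exactly at the triangle threshold p ~ 1/n. Asymptotically E[X] → c³/6 = 3³/6 = 9/2 ≈ 4.50000, a bounded constant. In this regime the triangle count is asymptotically Poisson(c³/6).

E[X] ≈ 4.41492; in regime p = Θ(1/n^{1}) E[X] stays bounded (at the triangle threshold p ~ 1/n).


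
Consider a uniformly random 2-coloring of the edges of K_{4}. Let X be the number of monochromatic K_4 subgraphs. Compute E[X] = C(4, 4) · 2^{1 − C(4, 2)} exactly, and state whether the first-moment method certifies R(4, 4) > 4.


E[X] = C(4, 4) · 2^{1 − 6} = 1 · 2^{−5} = 1/32.
As a reduced fraction: E[X] = 1/32 ≈ 0.0312.
Is E[X] < 1? YES.
Since E[X] < 1, there exists a 2-coloring of K_{4} with no monochromatic K_4; hence R(4, 4) > 4.

E[X] = 1/32 ≈ 0.0312; E[X] < 1, so R(4, 4) > 4.


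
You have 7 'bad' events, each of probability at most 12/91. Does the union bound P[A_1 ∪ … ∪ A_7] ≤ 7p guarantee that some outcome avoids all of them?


Union bound: P[∪_{i=1}^{7} A_i] ≤ Σ_i P[A_i] ≤ 7·p = 7·(12/91) = 12/13.
Numerically: 12/13 ≈ 0.923077.
Is 12/13 < 1? YES.
Since P[∪ A_i] ≤ 12/13 < 1, the complement has P[∩ A_i^c] ≥ 1 − 12/13 = 1/13 > 0, so some outcome avoids every A_i.

7·p = 12/13 ≈ 0.923077; existence CERTIFIED by the union bound.


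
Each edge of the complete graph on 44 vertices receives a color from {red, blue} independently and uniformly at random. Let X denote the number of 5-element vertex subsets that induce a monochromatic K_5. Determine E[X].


Let X = Σ_S X_S over the C(44, 5) = 1086008 subsets S of size 5, where X_S = 1 if the K_5 on S is monochromatic.
For a fixed S, the K_5 on S has C(5, 2) = 10 edges. P[all 10 edges red] = (1/2)^10, and likewise for blue, so P[monochromatic] = 2·(1/2)^10 = 2^{1 − 10} = 1/512.
By linearity of expectation: E[X] = C(44, 5) · 2^{1 − 10} = 1086008 · 1/512 = 135751/64.
Numerically: E[X] ≈ 2121.10938.

E[X] = C(44,5)·2^(1−C(5,2)) = 135751/64 ≈ 2121.10938.


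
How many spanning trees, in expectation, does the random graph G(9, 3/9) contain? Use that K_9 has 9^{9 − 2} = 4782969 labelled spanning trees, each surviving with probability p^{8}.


K_9 has 9^{9 − 2} = 4782969 labelled spanning trees.
For each such spanning tree H, let X_H = 1 if all 8 edges of H are present in G. Then P[X_H = 1] = p^{8} = (1/3)^{8} = 1/6561.
Summing the indicators: E[X] = Σ_H E[X_H] = 4782969 · p^{8} = 4782969 · 1/6561 = 729.
Numerically: E[X] ≈ 729.

E[X] = 4782969 · (1/3)^{8} = 729 ≈ 729.


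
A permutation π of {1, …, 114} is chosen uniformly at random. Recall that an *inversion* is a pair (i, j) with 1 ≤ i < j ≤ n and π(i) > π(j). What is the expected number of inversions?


Write X = Σ X_I over the C(114, 2) = 6441 pairs i < j, with X_I the indicator of one inversion.
There are 6441 indicators.
For each fixed pair i < j, the values π(i) and π(j) are two distinct elements of {1, …, 114} in uniformly random order; by symmetry P[π(i) > π(j)] = 1/2.
By linearity: E[X] = 6441 · (1/2) = C(114, 2) · (1/2) = 6441/2 = 6441/2 ≈ 3220.500000.

E[X] = 6441/2 = 3220.500000.


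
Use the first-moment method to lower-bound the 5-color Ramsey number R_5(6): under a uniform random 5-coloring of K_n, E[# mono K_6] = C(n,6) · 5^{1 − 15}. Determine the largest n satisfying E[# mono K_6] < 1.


We need C(n, 6) · 5^{1 − 15} < 1, i.e. C(n, 6) < 5^{15 − 1} = 6103515625.
Check values of n near the boundary:
  n = 125: C(125, 6) = 4690625500; 4690625500 < 6103515625? YES
  n = 126: C(126, 6) = 4925156775; 4925156775 < 6103515625? YES
  n = 127: C(127, 6) = 5169379425; 5169379425 < 6103515625? YES
  n = 128: C(128, 6) = 5423611200; 5423611200 < 6103515625? YES
  n = 129: C(129, 6) = 5688177600; 5688177600 < 6103515625? YES
  n = 130: C(130, 6) = 5963412000; 5963412000 < 6103515625? YES
  n = 131: C(131, 6) = 6249655776; 6249655776 < 6103515625? NO
  n = 132: C(132, 6) = 6547258432; 6547258432 < 6103515625? NO
  n = 133: C(133, 6) = 6856577728; 6856577728 < 6103515625? NO
The largest n with C(n, 6) < 6103515625 is n = 130 (where E[X] = 47707296/48828125 ≈ 0.977045). Hence R_5(6) > 130, i.e. R_5(6) ≥ 131.

Largest n = 130; hence R_5(6) > 130.


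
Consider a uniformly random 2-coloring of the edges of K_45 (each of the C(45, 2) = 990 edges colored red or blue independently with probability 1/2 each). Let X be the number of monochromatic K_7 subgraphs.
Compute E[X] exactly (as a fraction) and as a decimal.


Let X = Σ_S X_S over the C(45, 7) = 45379620 subsets S of size 7, where X_S = 1 if the K_7 on S is monochromatic.
For a fixed S, the K_7 on S has C(7, 2) = 21 edges. P[all 21 edges red] = (1/2)^21, and likewise for blue, so P[monochromatic] = 2·(1/2)^21 = 2^{1 − 21} = 1/1048576.
Summing: E[X] = C(45, 7) · 2^{1 − 21} = 45379620 · 1/1048576 = 11344905/262144.
Numerically: E[X] ≈ 43.2774.

E[X] = C(45,7)·2^(1−C(7,2)) = 11344905/262144 ≈ 43.2774.


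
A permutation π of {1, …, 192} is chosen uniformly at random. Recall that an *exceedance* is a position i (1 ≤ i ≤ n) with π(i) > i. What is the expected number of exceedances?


Write X = Σ_{i=1}^{192} X_i, where X_i = 1_{π(i) > i}.
For each fixed i, π(i) is uniform over {1, …, 192} (marginal of a uniform permutation), so P[π(i) > i] = (n − i)/n. Summing: Σ_{i=1}^{192} (n − i)/n = (0 + 1 + … + 191)/192 = 192(192 − 1)/(2·192) = (192 − 1)/2.
Hence E[X] = Σ_{i=1}^{192} (192 − i)/192 = 191/2 ≈ 95.5000.

E[X] = 191/2 = 95.5000.


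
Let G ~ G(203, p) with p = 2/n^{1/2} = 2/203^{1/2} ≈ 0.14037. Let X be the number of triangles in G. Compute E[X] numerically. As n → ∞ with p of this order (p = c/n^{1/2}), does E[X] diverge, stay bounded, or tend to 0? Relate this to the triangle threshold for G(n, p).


Number of potential triangles: C(203, 3) = 1373701.
Each occurs with probability p³ ≈ (0.14037)³ ≈ 2.7659602e-03.
By linearity: E[X] = C(203, 3)·p³ ≈ 1373701 · 2.7659602e-03 ≈ 3799.60232.
Since α = 1/2 < 1, p = c/n^{1/2} ≫ 1/n is above the triangle threshold p ~ 1/n. Asymptotically E[X] ~ (c³/6)·n^{3(1−α)} = (2³/6)·n^{1.5} → ∞; triangles are abundant w.h.p.

E[X] ≈ 3799.60232; in regime p = Θ(1/n^{1/2}) E[X] diverges (above the triangle threshold p ~ 1/n).


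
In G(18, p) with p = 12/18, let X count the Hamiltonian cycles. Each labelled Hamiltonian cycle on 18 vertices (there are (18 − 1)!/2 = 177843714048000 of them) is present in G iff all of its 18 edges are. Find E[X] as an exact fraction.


K_18 has (18 − 1)!/2 = 177843714048000 labelled Hamiltonian cycles.
For each such Hamiltonian cycle H, let X_H = 1 if all 18 edges of H are present in G. Then P[X_H = 1] = p^{18} = (2/3)^{18} = 262144/387420489.
By linearity: E[X] = Σ_H E[X_H] = 177843714048000 · p^{18} = 177843714048000 · 262144/387420489 = 63951526166528000/531441.
Numerically: E[X] ≈ 1.2034e+11.

E[X] = 177843714048000 · (2/3)^{18} = 63951526166528000/531441 ≈ 1.2034e+11.


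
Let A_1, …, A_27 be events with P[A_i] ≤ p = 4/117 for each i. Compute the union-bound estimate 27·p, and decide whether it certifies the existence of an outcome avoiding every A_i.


Union bound: P[∪_{i=1}^{27} A_i] ≤ Σ_i P[A_i] ≤ 27·p = 27·(4/117) = 12/13.
Numerically: 12/13 ≈ 0.9231.
Is 12/13 < 1? YES.
Since P[∪ A_i] ≤ 12/13 < 1, the complement has P[∩ A_i^c] ≥ 1 − 12/13 = 1/13 > 0, so some outcome avoids every A_i.

27·p = 12/13 ≈ 0.9231; existence CERTIFIED by the union bound.


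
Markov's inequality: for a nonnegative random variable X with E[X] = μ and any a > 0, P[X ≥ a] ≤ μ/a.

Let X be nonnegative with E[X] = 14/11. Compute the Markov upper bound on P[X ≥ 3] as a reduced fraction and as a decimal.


μ = E[X] = 14/11, a = 3.
Markov: P[X ≥ 3] ≤ μ/a = (14/11)/3 = 14/33.
Numerically: ≈ 0.424242.
(Since a = 3 > μ = 1.272727, the bound 14/33 is < 1 and informative.)

P[X ≥ 3] ≤ 14/33 ≈ 0.424242.


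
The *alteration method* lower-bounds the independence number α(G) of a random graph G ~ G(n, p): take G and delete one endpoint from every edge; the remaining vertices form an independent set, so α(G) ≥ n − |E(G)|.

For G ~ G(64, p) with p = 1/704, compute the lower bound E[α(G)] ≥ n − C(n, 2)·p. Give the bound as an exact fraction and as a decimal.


E[|E(G)|] = C(64, 2)·p = 2016 · (1/704) = 63/22.
E[α(G)] ≥ n − E[|E(G)|] = 64 − 63/22 = 1345/22.
Numerically: ≈ 61.1364.
(This is only a lower bound; the true E[α(G)] may be larger.)

E[α(G)] ≥ 1345/22 ≈ 61.1364.


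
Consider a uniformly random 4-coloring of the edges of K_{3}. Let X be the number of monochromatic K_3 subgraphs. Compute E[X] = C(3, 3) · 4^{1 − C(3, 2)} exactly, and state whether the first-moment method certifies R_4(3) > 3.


E[X] = C(3, 3) · 4^{1 − 3} = 1 · 4^{−2} = 1/16.
As a reduced fraction: E[X] = 1/16 ≈ 0.06250.
Is E[X] < 1? YES.
Since E[X] < 1, there exists a 4-coloring of K_{3} with no monochromatic K_3; hence R_4(3) > 3.

E[X] = 1/16 ≈ 0.06250; E[X] < 1, so R_4(3) > 3.


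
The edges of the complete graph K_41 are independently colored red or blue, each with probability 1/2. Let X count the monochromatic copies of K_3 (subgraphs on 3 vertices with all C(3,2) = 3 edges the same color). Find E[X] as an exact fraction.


Let X = Σ_S X_S over the C(41, 3) = 10660 subsets S of size 3, where X_S = 1 if the K_3 on S is monochromatic.
For a fixed S, the K_3 on S has C(3, 2) = 3 edges. P[all 3 edges red] = (1/2)^3, and likewise for blue, so P[monochromatic] = 2·(1/2)^3 = 2^{1 − 3} = 1/4.
Summing: E[X] = C(41, 3) · 2^{1 − 3} = 10660 · 1/4 = 2665.
Numerically: E[X] ≈ 2665.000000.

E[X] = C(41,3)·2^(1−C(3,2)) = 2665 ≈ 2665.000000.


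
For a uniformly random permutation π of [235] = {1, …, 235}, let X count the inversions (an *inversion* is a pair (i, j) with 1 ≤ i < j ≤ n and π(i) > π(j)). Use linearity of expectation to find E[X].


Write X = Σ X_I over the C(235, 2) = 27495 pairs i < j, with X_I the indicator of one inversion.
There are 27495 indicators.
For each fixed pair i < j, the values π(i) and π(j) are two distinct elements of {1, …, 235} in uniformly random order; by symmetry P[π(i) > π(j)] = 1/2.
By linearity: E[X] = 27495 · (1/2) = C(235, 2) · (1/2) = 27495/2 = 27495/2 ≈ 13747.5000.

E[X] = 27495/2 = 13747.5000.


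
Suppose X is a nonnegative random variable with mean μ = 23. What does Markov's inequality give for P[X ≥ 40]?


μ = E[X] = 23, a = 40.
Markov: P[X ≥ 40] ≤ μ/a = (23)/40 = 23/40.
Numerically: ≈ 0.57500.
(Since a = 40 > μ = 23.00000, the bound 23/40 is < 1 and informative.)

P[X ≥ 40] ≤ 23/40 ≈ 0.57500.


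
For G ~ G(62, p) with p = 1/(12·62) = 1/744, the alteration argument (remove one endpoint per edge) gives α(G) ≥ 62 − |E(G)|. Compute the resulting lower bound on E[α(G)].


E[|E(G)|] = C(62, 2)·p = 1891 · (1/744) = 61/24.
E[α(G)] ≥ n − E[|E(G)|] = 62 − 61/24 = 1427/24.
Numerically: ≈ 59.458333.
(This is only a lower bound; the true E[α(G)] may be larger.)

E[α(G)] ≥ 1427/24 ≈ 59.458333.


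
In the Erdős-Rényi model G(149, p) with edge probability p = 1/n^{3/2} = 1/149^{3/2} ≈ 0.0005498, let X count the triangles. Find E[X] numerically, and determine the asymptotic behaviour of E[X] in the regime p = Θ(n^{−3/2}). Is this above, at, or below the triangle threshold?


Number of potential triangles: C(149, 3) = 540274.
Each occurs with probability p³ ≈ (0.0005498)³ ≈ 1.662118e-10.
By linearity: E[X] = C(149, 3)·p³ ≈ 540274 · 1.662118e-10 ≈ 0.0001.
Since α = 3/2 > 1, p = c/n^{3/2} = o(1/n) is below the triangle threshold p ~ 1/n. Asymptotically E[X] ~ (c³/6)·n^{3(1−α)} = (1³/6)·n^{-1.5} → 0, so by Markov's inequality G has no triangles w.h.p.

E[X] ≈ 0.0001; in regime p = Θ(1/n^{3/2}) E[X] tends to 0 (below the triangle threshold p ~ 1/n).


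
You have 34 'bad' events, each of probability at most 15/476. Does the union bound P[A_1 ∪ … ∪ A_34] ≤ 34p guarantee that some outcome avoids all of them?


Union bound: P[∪_{i=1}^{34} A_i] ≤ Σ_i P[A_i] ≤ 34·p = 34·(15/476) = 15/14.
Numerically: 15/14 ≈ 1.071429.
Is 15/14 < 1? NO.
Since the bound 15/14 is ≥ 1, the union bound is uninformative here; it does NOT by itself certify existence.

34·p = 15/14 ≈ 1.071429; existence NOT certified by the union bound.


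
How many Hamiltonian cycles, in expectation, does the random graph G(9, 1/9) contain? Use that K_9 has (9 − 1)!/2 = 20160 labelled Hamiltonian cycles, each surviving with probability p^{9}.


K_9 has (9 − 1)!/2 = 20160 labelled Hamiltonian cycles.
For each such Hamiltonian cycle H, let X_H = 1 if all 9 edges of H are present in G. Then P[X_H = 1] = p^{9} = (1/9)^{9} = 1/387420489.
By linearity of expectation: E[X] = Σ_H E[X_H] = 20160 · p^{9} = 20160 · 1/387420489 = 2240/43046721.
Numerically: E[X] ≈ 5.2e-05.

E[X] = 20160 · (1/9)^{9} = 2240/43046721 ≈ 5.2e-05.


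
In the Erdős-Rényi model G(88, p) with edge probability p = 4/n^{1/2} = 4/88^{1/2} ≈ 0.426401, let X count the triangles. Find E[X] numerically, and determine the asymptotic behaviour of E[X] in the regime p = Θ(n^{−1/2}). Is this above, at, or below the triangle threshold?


Number of potential triangles: C(88, 3) = 109736.
Each occurs with probability p³ ≈ (0.426401)³ ≈ 7.75275332e-02.
By linearity: E[X] = C(88, 3)·p³ ≈ 109736 · 7.75275332e-02 ≈ 8507.561385.
Since α = 1/2 < 1, p = c/n^{1/2} ≫ 1/n is above the triangle threshold p ~ 1/n. Asymptotically E[X] ~ (c³/6)·n^{3(1−α)} = (4³/6)·n^{1.5} → ∞; triangles are abundant w.h.p.

E[X] ≈ 8507.561385; in regime p = Θ(1/n^{1/2}) E[X] diverges (above the triangle threshold p ~ 1/n).


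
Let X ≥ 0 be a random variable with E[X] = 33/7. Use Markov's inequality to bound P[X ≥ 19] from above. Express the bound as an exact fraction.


μ = E[X] = 33/7, a = 19.
Markov: P[X ≥ 19] ≤ μ/a = (33/7)/19 = 33/133.
Numerically: ≈ 0.24812.
(Since a = 19 > μ = 4.71429, the bound 33/133 is < 1 and informative.)

P[X ≥ 19] ≤ 33/133 ≈ 0.24812.


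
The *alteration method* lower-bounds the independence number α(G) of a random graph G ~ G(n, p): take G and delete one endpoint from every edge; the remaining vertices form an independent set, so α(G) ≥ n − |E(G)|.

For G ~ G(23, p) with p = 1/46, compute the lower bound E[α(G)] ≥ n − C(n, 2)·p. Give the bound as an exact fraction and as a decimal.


E[|E(G)|] = C(23, 2)·p = 253 · (1/46) = 11/2.
E[α(G)] ≥ n − E[|E(G)|] = 23 − 11/2 = 35/2.
Numerically: ≈ 17.500.
(This is only a lower bound; the true E[α(G)] may be larger.)

E[α(G)] ≥ 35/2 ≈ 17.500.


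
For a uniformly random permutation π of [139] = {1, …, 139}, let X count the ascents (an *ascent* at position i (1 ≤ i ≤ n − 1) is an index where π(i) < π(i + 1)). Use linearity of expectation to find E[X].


Write X = Σ X_I over i = 1, …, 138, with X_I the indicator of one ascent.
There are 138 indicators.
For each fixed i, the pair (π(i), π(i+1)) is a uniformly random ordered pair of distinct values from {1, …, 139}; by symmetry P[π(i) < π(i+1)] = 1/2.
By linearity: E[X] = 138 · (1/2) = (139 − 1) · (1/2) = 69 ≈ 69.0000.

E[X] = 69 = 69.0000.


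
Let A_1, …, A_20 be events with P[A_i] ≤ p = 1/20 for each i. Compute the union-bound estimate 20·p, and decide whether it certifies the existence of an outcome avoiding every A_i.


Union bound: P[∪_{i=1}^{20} A_i] ≤ Σ_i P[A_i] ≤ 20·p = 20·(1/20) = 1.
Numerically: 1 ≈ 1.0000.
Is 1 < 1? NO.
Since the bound 1 is ≥ 1, the union bound is uninformative here; it does NOT by itself certify existence.

20·p = 1 ≈ 1.0000; existence NOT certified by the union bound.


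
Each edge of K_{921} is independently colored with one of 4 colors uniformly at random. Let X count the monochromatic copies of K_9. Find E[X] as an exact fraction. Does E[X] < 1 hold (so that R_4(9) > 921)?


E[X] = C(921, 9) · 4^{1 − 36} = 1263413444025789313455 · 4^{−35} = 1263413444025789313455/1180591620717411303424.
As a reduced fraction: E[X] = 1263413444025789313455/1180591620717411303424 ≈ 1.0701528.
Is E[X] < 1? NO.
Since E[X] ≥ 1, the first-moment bound is inconclusive at n = 921; it does NOT by itself certify R_4(9) > 921.

E[X] = 1263413444025789313455/1180591620717411303424 ≈ 1.0701528; E[X] ≥ 1; first-moment method inconclusive here.


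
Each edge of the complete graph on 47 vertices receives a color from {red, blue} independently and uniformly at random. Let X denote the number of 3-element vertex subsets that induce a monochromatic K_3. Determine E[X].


Let X = Σ_S X_S over the C(47, 3) = 16215 subsets S of size 3, where X_S = 1 if the K_3 on S is monochromatic.
For a fixed S, the K_3 on S has C(3, 2) = 3 edges. P[all 3 edges red] = (1/2)^3, and likewise for blue, so P[monochromatic] = 2·(1/2)^3 = 2^{1 − 3} = 1/4.
By linearity: E[X] = C(47, 3) · 2^{1 − 3} = 16215 · 1/4 = 16215/4.
Numerically: E[X] ≈ 4053.750000.

E[X] = C(47,3)·2^(1−C(3,2)) = 16215/4 ≈ 4053.750000.


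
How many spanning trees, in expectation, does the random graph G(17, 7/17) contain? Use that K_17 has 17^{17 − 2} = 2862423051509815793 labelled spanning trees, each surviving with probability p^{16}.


K_17 has 17^{17 − 2} = 2862423051509815793 labelled spanning trees.
For each such spanning tree H, let X_H = 1 if all 16 edges of H are present in G. Then P[X_H = 1] = p^{16} = (7/17)^{16} = 33232930569601/48661191875666868481.
By linearity: E[X] = Σ_H E[X_H] = 2862423051509815793 · p^{16} = 2862423051509815793 · 33232930569601/48661191875666868481 = 33232930569601/17.
Numerically: E[X] ≈ 1.955e+12.

E[X] = 2862423051509815793 · (7/17)^{16} = 33232930569601/17 ≈ 1.955e+12.
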